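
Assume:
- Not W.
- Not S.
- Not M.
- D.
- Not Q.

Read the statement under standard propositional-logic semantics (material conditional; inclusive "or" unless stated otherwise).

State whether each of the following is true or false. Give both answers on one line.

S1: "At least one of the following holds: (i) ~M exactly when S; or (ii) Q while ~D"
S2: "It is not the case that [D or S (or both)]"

S1: Parsed as (¬M ↔ S) ∨ (Q ∧ ¬D)

¬M = ¬F = T
¬M ↔ S = T ↔ F = F
¬D = ¬T = F
Q ∧ ¬D = F ∧ F = F
(¬M ↔ S) ∨ (Q ∧ ¬D) = F ∨ F = F
Thus S1 is false.

S2: Formalization: ¬(D ∨ S)

D ∨ S = T ∨ F = T
¬(D ∨ S) = ¬T = F
Thus S2 is false.

S1 F, S2 F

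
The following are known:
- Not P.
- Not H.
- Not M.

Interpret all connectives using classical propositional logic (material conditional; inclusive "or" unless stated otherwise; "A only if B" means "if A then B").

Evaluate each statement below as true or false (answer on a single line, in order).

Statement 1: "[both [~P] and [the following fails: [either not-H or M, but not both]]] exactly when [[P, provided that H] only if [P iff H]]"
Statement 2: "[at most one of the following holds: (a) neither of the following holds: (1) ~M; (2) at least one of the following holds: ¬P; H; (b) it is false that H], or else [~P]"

Statement 1 F, Statement 2 T

Statement 1: Parsed as (~P & ~(~H xor M)) <-> ((H -> P) -> (P <-> H))

~P = ~F = T
~H = ~F = T
~H xor M = T xor F = T
~(~H xor M) = ~T = F
~P & ~(~H xor M) = T & F = F
H -> P = F -> F = T
P <-> H = F <-> F = T
(H -> P) -> (P <-> H) = T -> T = T
(~P & ~(~H xor M)) <-> ((H -> P) -> (P <-> H)) = F <-> T = F
So Statement 1 is false.

Statement 2: In symbols: ((~M nor (~P | H)) nand ~H) | ~P

~M = ~F = T
~P = ~F = T
~P | H = T | F = T
~M nor (~P | H) = T nor T = F
~H = ~F = T
(~M nor (~P | H)) nand ~H = F nand T = T
~P = ~F = T
((~M nor (~P | H)) nand ~H) | ~P = T | T = T
Thus Statement 2 is true.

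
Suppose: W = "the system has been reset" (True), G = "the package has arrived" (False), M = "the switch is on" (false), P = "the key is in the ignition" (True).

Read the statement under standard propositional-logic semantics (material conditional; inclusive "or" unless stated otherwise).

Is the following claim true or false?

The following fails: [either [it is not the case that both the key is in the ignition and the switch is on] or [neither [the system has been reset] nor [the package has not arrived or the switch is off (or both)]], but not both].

Values: P=True, M=False, W=True, G=False.
Parsed as not ((P nand M) xor (W nor (not G or not M)))

P nand M = True nand False = True
not G = not False = True
not M = not False = True
not G or not M = True or True = True
W nor (not G or not M) = True nor True = False
(P nand M) xor (W nor (not G or not M)) = True xor False = True
not ((P nand M) xor (W nor (not G or not M))) = not True = False

The statement is false.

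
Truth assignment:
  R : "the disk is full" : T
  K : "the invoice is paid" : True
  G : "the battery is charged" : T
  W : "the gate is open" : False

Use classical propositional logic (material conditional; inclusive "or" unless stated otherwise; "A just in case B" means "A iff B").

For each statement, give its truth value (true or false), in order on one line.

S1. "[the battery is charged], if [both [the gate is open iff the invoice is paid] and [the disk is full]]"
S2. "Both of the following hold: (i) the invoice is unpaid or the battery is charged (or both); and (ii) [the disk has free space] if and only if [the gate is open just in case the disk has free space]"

S1: In symbols: ((W <-> K) & R) -> G

W <-> K = F <-> T = F
(W <-> K) & R = F & T = F
((W <-> K) & R) -> G = F -> T = T
Thus S1 is true.

S2: Formalization: (~K | G) & (~R <-> (W <-> ~R))

~K = ~T = F
~K | G = F | T = T
~R = ~T = F
~R = ~T = F
W <-> ~R = F <-> F = T
~R <-> (W <-> ~R) = F <-> T = F
(~K | G) & (~R <-> (W <-> ~R)) = T & F = F
Hence S2 is false.

S1 T / S2 F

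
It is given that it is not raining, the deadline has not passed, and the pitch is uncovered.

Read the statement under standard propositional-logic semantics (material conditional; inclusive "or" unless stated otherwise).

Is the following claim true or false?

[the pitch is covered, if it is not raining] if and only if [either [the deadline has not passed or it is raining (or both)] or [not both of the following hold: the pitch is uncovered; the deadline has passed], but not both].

true

Let P = "it is raining" (False), R = "the pitch is covered" (False), Q = "the deadline has passed" (False).
This is (not P -> R) iff ((not Q or P) xor (not R nand Q)).

not P = not False = True
not P -> R = True -> False = False
not Q = not False = True
not Q or P = True or False = True
not R = not False = True
not R nand Q = True nand False = True
(not Q or P) xor (not R nand Q) = True xor True = False
(not P -> R) iff ((not Q or P) xor (not R nand Q)) = False iff False = True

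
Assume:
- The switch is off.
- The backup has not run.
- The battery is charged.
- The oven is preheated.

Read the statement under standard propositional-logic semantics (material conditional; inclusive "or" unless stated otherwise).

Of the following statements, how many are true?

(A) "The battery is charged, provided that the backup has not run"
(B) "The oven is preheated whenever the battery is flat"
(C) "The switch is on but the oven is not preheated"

Let D = "the backup has run" (False), S = "the battery is charged" (True), U = "the oven is preheated" (True), M = "the switch is on" (False).

(A): In symbols: not D -> S

not D = not False = True
not D -> S = True -> True = True
So (A) is true.

(B): Parsed as not S -> U

not S = not True = False
not S -> U = False -> True = True
Thus (B) is true.

(C): In symbols: M and not U

not U = not True = False
M and not U = False and False = False
Thus (C) is false.

Count: 2.

2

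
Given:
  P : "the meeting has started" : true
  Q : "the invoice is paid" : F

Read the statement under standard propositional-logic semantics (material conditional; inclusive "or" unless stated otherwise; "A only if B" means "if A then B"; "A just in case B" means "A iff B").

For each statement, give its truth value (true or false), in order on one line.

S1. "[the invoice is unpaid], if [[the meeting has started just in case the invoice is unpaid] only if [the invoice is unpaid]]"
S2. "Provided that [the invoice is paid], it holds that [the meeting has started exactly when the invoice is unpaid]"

S1: Formalization: ((P <-> ~Q) -> ~Q) -> ~Q

~Q = ~F = T
P <-> ~Q = T <-> T = T
~Q = ~F = T
(P <-> ~Q) -> ~Q = T -> T = T
~Q = ~F = T
((P <-> ~Q) -> ~Q) -> ~Q = T -> T = T
Hence S1 is true.

S2: This is Q -> (P <-> ~Q).

~Q = ~F = T
P <-> ~Q = T <-> T = T
Q -> (P <-> ~Q) = F -> T = T
So S2 is true.

S1 True, S2 True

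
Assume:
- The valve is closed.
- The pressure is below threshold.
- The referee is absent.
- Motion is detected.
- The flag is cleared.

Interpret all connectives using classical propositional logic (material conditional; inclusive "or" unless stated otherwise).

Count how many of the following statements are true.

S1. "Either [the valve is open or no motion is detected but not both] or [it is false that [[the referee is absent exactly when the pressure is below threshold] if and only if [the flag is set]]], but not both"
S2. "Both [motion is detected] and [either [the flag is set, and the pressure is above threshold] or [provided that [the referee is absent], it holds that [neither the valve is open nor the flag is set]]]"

Let Q = "the valve is open" (F), N = "motion is detected" (T), G = "the referee is present" (F), D = "the pressure is above threshold" (F), H = "the flag is set" (F).

S1: Parsed as (Q xor ~N) xor ~((~G <-> ~D) <-> H)

~N = ~T = F
Q xor ~N = F xor F = F
~G = ~F = T
~D = ~F = T
~G <-> ~D = T <-> T = T
(~G <-> ~D) <-> H = T <-> F = F
~((~G <-> ~D) <-> H) = ~F = T
(Q xor ~N) xor ~((~G <-> ~D) <-> H) = F xor T = T
So S1 is true.

S2: This is N & ((H & D) | (~G -> (Q nor H))).

H & D = F & F = F
~G = ~F = T
Q nor H = F nor F = T
~G -> (Q nor H) = T -> T = T
(H & D) | (~G -> (Q nor H)) = F | T = T
N & ((H & D) | (~G -> (Q nor H))) = T & T = T
Hence S2 is true.

2 of the 2 statements are true (S1, S2).

2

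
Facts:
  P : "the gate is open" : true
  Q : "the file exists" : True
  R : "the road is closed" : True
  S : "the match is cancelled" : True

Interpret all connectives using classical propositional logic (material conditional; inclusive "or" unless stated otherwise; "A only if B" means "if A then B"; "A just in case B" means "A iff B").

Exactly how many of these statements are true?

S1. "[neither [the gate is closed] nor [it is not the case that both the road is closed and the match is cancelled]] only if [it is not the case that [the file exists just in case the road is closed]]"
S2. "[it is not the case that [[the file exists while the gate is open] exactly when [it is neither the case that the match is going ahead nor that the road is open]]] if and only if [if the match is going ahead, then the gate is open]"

0

S1: In symbols: (~P nor (R nand S)) -> ~(Q <-> R)

~P = ~T = F
R nand S = T nand T = F
~P nor (R nand S) = F nor F = T
Q <-> R = T <-> T = T
~(Q <-> R) = ~T = F
(~P nor (R nand S)) -> ~(Q <-> R) = T -> F = F
So S1 is false.

S2: Formalization: ~((Q & P) <-> (~S nor ~R)) <-> (~S -> P)

Q & P = T & T = T
~S = ~T = F
~R = ~T = F
~S nor ~R = F nor F = T
(Q & P) <-> (~S nor ~R) = T <-> T = T
~((Q & P) <-> (~S nor ~R)) = ~T = F
~S = ~T = F
~S -> P = F -> T = T
~((Q & P) <-> (~S nor ~R)) <-> (~S -> P) = F <-> T = F
Thus S2 is false.

Count: 0.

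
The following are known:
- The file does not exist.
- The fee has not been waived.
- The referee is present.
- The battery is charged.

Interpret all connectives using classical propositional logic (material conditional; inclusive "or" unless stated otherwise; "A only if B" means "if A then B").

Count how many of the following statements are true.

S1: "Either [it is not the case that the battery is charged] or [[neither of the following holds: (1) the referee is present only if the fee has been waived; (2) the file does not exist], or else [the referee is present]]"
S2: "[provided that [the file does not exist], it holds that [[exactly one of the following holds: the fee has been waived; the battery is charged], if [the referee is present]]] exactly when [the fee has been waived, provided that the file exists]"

2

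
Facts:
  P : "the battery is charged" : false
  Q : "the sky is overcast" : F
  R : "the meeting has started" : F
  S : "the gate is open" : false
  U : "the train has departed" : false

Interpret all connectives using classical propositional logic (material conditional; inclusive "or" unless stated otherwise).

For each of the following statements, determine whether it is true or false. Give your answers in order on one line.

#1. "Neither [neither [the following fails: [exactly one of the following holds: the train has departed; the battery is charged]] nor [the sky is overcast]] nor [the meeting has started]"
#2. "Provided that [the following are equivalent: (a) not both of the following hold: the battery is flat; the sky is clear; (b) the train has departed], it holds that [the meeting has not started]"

#1: This is (~(U xor P) nor Q) nor R.

U xor P = F xor F = F
~(U xor P) = ~F = T
~(U xor P) nor Q = T nor F = F
(~(U xor P) nor Q) nor R = F nor F = T
So #1 is true.

#2: Formalization: ((~P nand ~Q) <-> U) -> ~R

~P = ~F = T
~Q = ~F = T
~P nand ~Q = T nand T = F
(~P nand ~Q) <-> U = F <-> F = T
~R = ~F = T
((~P nand ~Q) <-> U) -> ~R = T -> T = T
So #2 is true.

#1 True / #2 True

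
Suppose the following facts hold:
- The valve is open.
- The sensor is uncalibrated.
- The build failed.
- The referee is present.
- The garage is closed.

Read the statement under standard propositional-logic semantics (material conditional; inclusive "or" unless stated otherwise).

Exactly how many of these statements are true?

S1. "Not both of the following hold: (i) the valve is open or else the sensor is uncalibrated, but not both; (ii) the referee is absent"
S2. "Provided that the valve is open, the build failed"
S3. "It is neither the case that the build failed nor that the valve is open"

Let P = "the valve is open" (T), Q = "the sensor is calibrated" (F), S = "the referee is present" (T), R = "the build passed" (F).

S1: Parsed as (P ⊕ ¬Q) ↑ ¬S

¬Q = ¬F = T
P ⊕ ¬Q = T ⊕ T = F
¬S = ¬T = F
(P ⊕ ¬Q) ↑ ¬S = F ↑ F = T
Thus S1 is true.

S2: Formalization: P → ¬R

¬R = ¬F = T
P → ¬R = T → T = T
Hence S2 is true.

S3: This is ¬R ↓ P.

¬R = ¬F = T
¬R ↓ P = T ↓ T = F
So S3 is false.

2 of the 3 statements are true (S1, S2).

2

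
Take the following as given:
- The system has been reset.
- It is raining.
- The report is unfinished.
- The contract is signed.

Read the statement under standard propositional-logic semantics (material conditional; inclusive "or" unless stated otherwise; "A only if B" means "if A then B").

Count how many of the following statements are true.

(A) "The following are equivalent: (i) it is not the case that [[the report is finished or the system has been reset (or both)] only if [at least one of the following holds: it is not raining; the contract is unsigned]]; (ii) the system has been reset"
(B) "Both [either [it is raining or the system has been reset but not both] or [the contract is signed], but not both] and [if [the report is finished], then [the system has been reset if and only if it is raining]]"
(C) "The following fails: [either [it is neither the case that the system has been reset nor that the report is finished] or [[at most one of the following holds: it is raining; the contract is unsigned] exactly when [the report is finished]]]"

Let P = "the report is finished" (False), K = "the system has been reset" (True), N = "it is raining" (True), W = "the contract is signed" (True).

(A): In symbols: not ((P or K) -> (not N or not W)) iff K

P or K = False or True = True
not N = not True = False
not W = not True = False
not N or not W = False or False = False
(P or K) -> (not N or not W) = True -> False = False
not ((P or K) -> (not N or not W)) = not False = True
not ((P or K) -> (not N or not W)) iff K = True iff True = True
Hence (A) is true.

(B): This is ((N xor K) xor W) and (P -> (K iff N)).

N xor K = True xor True = False
(N xor K) xor W = False xor True = True
K iff N = True iff True = True
P -> (K iff N) = False -> True = True
((N xor K) xor W) and (P -> (K iff N)) = True and True = True
So (B) is true.

(C): This is not ((K nor P) or ((N nand not W) iff P)).

K nor P = True nor False = False
not W = not True = False
N nand not W = True nand False = True
(N nand not W) iff P = True iff False = False
(K nor P) or ((N nand not W) iff P) = False or False = False
not ((K nor P) or ((N nand not W) iff P)) = not False = True
Thus (C) is true.

3 of the 3 statements are true ((A), (B), (C)).

3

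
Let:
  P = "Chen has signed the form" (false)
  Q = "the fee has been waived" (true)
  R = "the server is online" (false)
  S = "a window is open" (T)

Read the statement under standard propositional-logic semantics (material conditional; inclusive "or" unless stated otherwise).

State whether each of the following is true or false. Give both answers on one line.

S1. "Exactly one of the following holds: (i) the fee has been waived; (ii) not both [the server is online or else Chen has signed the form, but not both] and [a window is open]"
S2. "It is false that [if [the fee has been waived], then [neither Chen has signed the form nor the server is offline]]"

S1 False / S2 True

S1: Parsed as Q ⊕ ((R ⊕ P) ↑ S)

R ⊕ P = F ⊕ F = F
(R ⊕ P) ↑ S = F ↑ T = T
Q ⊕ ((R ⊕ P) ↑ S) = T ⊕ T = F
Thus S1 is false.

S2: In symbols: ¬(Q → (P ↓ ¬R))

¬R = ¬F = T
P ↓ ¬R = F ↓ T = F
Q → (P ↓ ¬R) = T → F = F
¬(Q → (P ↓ ¬R)) = ¬F = T
Hence S2 is true.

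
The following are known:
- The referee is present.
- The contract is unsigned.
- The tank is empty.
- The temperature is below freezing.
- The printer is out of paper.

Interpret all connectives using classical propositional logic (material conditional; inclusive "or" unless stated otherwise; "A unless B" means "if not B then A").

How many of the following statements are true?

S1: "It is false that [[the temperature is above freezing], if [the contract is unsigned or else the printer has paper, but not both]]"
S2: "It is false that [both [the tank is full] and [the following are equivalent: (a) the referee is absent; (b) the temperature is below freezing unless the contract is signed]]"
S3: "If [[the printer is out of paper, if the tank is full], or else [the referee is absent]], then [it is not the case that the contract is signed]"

Let Q = "the contract is signed" (F), U = "the printer has paper" (F), S = "the temperature is below freezing" (T), R = "the tank is full" (F), P = "the referee is present" (T).

S1: Formalization: ¬((¬Q ⊕ U) → ¬S)

¬Q = ¬F = T
¬Q ⊕ U = T ⊕ F = T
¬S = ¬T = F
(¬Q ⊕ U) → ¬S = T → F = F
¬((¬Q ⊕ U) → ¬S) = ¬F = T
Thus S1 is true.

S2: Formalization: ¬(R ∧ (¬P ↔ (S ∨ Q)))

¬P = ¬T = F
S ∨ Q = T ∨ F = T
¬P ↔ (S ∨ Q) = F ↔ T = F
R ∧ (¬P ↔ (S ∨ Q)) = F ∧ F = F
¬(R ∧ (¬P ↔ (S ∨ Q))) = ¬F = T
So S2 is true.

S3: Parsed as ((R → ¬U) ∨ ¬P) → ¬Q

¬U = ¬F = T
R → ¬U = F → T = T
¬P = ¬T = F
(R → ¬U) ∨ ¬P = T ∨ F = T
¬Q = ¬F = T
((R → ¬U) ∨ ¬P) → ¬Q = T → T = T
Hence S3 is true.

3 of the 3 statements are true.

3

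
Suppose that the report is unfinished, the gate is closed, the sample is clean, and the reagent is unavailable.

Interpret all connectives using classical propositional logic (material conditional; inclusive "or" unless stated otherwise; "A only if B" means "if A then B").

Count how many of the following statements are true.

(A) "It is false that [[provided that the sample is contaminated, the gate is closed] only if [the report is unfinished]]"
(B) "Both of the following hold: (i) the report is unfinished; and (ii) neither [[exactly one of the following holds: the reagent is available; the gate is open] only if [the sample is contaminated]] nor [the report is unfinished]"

Let Q = "the sample is contaminated" (F), R = "the gate is open" (F), H = "the report is finished" (F), M = "the reagent is available" (F).

(A): Formalization: ~((Q -> ~R) -> ~H)

~R = ~F = T
Q -> ~R = F -> T = T
~H = ~F = T
(Q -> ~R) -> ~H = T -> T = T
~((Q -> ~R) -> ~H) = ~T = F
Thus (A) is false.

(B): In symbols: ~H & (((M xor R) -> Q) nor ~H)

~H = ~F = T
M xor R = F xor F = F
(M xor R) -> Q = F -> F = T
~H = ~F = T
((M xor R) -> Q) nor ~H = T nor T = F
~H & (((M xor R) -> Q) nor ~H) = T & F = F
Hence (B) is false.

Count: 0.

0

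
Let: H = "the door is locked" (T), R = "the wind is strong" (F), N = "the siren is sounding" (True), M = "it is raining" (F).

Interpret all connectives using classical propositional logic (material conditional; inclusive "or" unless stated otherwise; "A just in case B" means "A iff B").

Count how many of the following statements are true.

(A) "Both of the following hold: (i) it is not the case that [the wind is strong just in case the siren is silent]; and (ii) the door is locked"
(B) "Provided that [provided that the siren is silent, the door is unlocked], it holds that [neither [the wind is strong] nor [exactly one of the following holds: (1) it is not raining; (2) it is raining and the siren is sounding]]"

0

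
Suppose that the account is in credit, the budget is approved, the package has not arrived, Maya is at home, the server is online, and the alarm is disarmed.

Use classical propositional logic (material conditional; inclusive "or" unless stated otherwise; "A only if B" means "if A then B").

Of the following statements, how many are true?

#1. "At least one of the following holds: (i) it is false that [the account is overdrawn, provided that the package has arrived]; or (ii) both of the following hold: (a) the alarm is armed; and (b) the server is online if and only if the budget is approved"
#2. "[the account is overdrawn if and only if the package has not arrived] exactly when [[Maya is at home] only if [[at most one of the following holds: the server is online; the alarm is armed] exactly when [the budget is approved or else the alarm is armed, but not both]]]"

Let R = "the package has arrived" (F), P = "the account is overdrawn" (F), V = "the alarm is armed" (F), U = "the server is online" (T), Q = "the budget is approved" (T), S = "Maya is at home" (T).

#1: Parsed as ~(R -> P) | (V & (U <-> Q))

R -> P = F -> F = T
~(R -> P) = ~T = F
U <-> Q = T <-> T = T
V & (U <-> Q) = F & T = F
~(R -> P) | (V & (U <-> Q)) = F | F = F
Hence #1 is false.

#2: This is (P <-> ~R) <-> (S -> ((U nand V) <-> (Q xor V))).

~R = ~F = T
P <-> ~R = F <-> T = F
U nand V = T nand F = T
Q xor V = T xor F = T
(U nand V) <-> (Q xor V) = T <-> T = T
S -> ((U nand V) <-> (Q xor V)) = T -> T = T
(P <-> ~R) <-> (S -> ((U nand V) <-> (Q xor V))) = F <-> T = F
Hence #2 is false.

Count: 0.

0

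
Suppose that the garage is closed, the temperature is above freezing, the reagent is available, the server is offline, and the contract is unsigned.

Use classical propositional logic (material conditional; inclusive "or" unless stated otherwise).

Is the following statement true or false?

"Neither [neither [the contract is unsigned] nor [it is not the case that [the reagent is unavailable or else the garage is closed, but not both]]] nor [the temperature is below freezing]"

True

Let U = "the contract is signed" (F), R = "the reagent is available" (T), P = "the garage is closed" (T), Q = "the temperature is below freezing" (F).
In symbols: (~U nor ~(~R xor P)) nor Q

~U = ~F = T
~R = ~T = F
~R xor P = F xor T = T
~(~R xor P) = ~T = F
~U nor ~(~R xor P) = T nor F = F
(~U nor ~(~R xor P)) nor Q = F nor F = T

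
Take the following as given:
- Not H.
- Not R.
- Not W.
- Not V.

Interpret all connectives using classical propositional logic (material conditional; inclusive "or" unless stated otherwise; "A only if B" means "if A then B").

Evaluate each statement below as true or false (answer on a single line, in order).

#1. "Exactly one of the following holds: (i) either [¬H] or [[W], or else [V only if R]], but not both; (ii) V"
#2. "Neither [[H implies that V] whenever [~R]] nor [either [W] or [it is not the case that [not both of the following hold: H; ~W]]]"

#1 F; #2 F

#1: In symbols: (~H xor (W | (V -> R))) xor V

~H = ~F = T
V -> R = F -> F = T
W | (V -> R) = F | T = T
~H xor (W | (V -> R)) = T xor T = F
(~H xor (W | (V -> R))) xor V = F xor F = F
Hence #1 is false.

#2: In symbols: (~R -> (H -> V)) nor (W | ~(H nand ~W))

~R = ~F = T
H -> V = F -> F = T
~R -> (H -> V) = T -> T = T
~W = ~F = T
H nand ~W = F nand T = T
~(H nand ~W) = ~T = F
W | ~(H nand ~W) = F | F = F
(~R -> (H -> V)) nor (W | ~(H nand ~W)) = T nor F = F
So #2 is false.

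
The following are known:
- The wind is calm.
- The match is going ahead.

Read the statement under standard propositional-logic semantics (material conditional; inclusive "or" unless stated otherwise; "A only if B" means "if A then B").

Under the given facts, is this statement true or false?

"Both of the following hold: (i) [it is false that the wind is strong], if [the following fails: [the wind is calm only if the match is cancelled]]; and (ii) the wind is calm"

true

Let P = "the wind is strong" (False), Q = "the match is cancelled" (False).
Parsed as (not (not P -> Q) -> not P) and not P

not P = not False = True
not P -> Q = True -> False = False
not (not P -> Q) = not False = True
not P = not False = True
not (not P -> Q) -> not P = True -> True = True
not P = not False = True
(not (not P -> Q) -> not P) and not P = True and True = True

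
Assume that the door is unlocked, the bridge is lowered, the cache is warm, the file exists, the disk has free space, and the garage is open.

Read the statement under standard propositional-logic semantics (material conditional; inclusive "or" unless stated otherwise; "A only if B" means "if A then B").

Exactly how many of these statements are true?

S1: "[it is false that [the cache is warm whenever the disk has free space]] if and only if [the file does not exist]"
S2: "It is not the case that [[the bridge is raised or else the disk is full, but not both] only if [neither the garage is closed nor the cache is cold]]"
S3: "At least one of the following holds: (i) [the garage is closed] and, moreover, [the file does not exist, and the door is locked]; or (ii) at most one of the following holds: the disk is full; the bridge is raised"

2

Let D = "the disk is full" (F), N = "the cache is warm" (T), M = "the file exists" (T), L = "the bridge is raised" (F), R = "the garage is closed" (F), V = "the door is locked" (F).

S1: In symbols: ¬(¬D → N) ↔ ¬M

¬D = ¬F = T
¬D → N = T → T = T
¬(¬D → N) = ¬T = F
¬M = ¬T = F
¬(¬D → N) ↔ ¬M = F ↔ F = T
So S1 is true.

S2: Formalization: ¬((L ⊕ D) → (R ↓ ¬N))

L ⊕ D = F ⊕ F = F
¬N = ¬T = F
R ↓ ¬N = F ↓ F = T
(L ⊕ D) → (R ↓ ¬N) = F → T = T
¬((L ⊕ D) → (R ↓ ¬N)) = ¬T = F
Thus S2 is false.

S3: Formalization: (R ∧ (¬M ∧ V)) ∨ (D ↑ L)

¬M = ¬T = F
¬M ∧ V = F ∧ F = F
R ∧ (¬M ∧ V) = F ∧ F = F
D ↑ L = F ↑ F = T
(R ∧ (¬M ∧ V)) ∨ (D ↑ L) = F ∨ T = T
Hence S3 is true.

True statements: 2.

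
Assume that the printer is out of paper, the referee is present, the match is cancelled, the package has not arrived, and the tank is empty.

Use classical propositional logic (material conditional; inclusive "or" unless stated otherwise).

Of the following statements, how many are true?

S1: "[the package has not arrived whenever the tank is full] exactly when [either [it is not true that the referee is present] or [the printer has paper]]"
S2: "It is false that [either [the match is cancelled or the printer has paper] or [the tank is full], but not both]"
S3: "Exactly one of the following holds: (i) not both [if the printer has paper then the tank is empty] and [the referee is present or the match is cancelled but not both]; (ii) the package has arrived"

1

Let R = "the tank is full" (False), P = "the package has arrived" (False), S = "the referee is present" (True), K = "the printer has paper" (False), W = "the match is cancelled" (True).

S1: In symbols: (R -> not P) iff (not S or K)

not P = not False = True
R -> not P = False -> True = True
not S = not True = False
not S or K = False or False = False
(R -> not P) iff (not S or K) = True iff False = False
So S1 is false.

S2: In symbols: not ((W or K) xor R)

W or K = True or False = True
(W or K) xor R = True xor False = True
not ((W or K) xor R) = not True = False
Hence S2 is false.

S3: Parsed as ((K -> not R) nand (S xor W)) xor P

not R = not False = True
K -> not R = False -> True = True
S xor W = True xor True = False
(K -> not R) nand (S xor W) = True nand False = True
((K -> not R) nand (S xor W)) xor P = True xor False = True
Hence S3 is true.

1 of the 3 statements is true.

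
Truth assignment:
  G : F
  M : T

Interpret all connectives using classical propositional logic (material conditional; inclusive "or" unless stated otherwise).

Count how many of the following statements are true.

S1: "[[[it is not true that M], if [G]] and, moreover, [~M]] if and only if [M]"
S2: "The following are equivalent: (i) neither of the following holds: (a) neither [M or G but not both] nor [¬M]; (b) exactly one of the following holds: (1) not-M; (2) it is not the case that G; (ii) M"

0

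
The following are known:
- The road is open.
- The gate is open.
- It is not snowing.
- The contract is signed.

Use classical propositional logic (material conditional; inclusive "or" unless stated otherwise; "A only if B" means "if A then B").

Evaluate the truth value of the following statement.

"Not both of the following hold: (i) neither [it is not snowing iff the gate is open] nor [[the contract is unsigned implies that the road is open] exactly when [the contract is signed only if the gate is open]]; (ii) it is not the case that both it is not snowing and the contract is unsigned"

true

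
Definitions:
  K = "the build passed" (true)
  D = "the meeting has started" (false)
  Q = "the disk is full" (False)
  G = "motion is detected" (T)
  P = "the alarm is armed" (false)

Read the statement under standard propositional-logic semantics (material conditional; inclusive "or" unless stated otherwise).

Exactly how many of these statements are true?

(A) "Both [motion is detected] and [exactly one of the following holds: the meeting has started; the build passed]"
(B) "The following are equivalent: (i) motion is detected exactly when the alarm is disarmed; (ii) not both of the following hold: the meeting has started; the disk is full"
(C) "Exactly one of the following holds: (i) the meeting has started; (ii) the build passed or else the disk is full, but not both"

3

(A): Parsed as G and (D xor K)

D xor K = False xor True = True
G and (D xor K) = True and True = True
So (A) is true.

(B): Parsed as (G iff not P) iff (D nand Q)

not P = not False = True
G iff not P = True iff True = True
D nand Q = False nand False = True
(G iff not P) iff (D nand Q) = True iff True = True
So (B) is true.

(C): In symbols: D xor (K xor Q)

K xor Q = True xor False = True
D xor (K xor Q) = False xor True = True
Thus (C) is true.

3 of the 3 statements are true ((A), (B), (C)).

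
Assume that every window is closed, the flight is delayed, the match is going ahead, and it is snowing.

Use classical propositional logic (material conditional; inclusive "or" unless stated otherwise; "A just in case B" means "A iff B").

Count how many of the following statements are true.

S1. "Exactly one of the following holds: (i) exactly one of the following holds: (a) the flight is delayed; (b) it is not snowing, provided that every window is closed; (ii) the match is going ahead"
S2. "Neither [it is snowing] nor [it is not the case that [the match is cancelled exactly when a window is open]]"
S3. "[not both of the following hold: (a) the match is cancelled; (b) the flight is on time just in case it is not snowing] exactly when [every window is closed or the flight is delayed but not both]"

0

Let Q = "the flight is delayed" (T), P = "a window is open" (F), S = "it is snowing" (T), R = "the match is cancelled" (F).

S1: In symbols: (Q xor (~P -> ~S)) xor ~R

~P = ~F = T
~S = ~T = F
~P -> ~S = T -> F = F
Q xor (~P -> ~S) = T xor F = T
~R = ~F = T
(Q xor (~P -> ~S)) xor ~R = T xor T = F
So S1 is false.

S2: Parsed as S nor ~(R <-> P)

R <-> P = F <-> F = T
~(R <-> P) = ~T = F
S nor ~(R <-> P) = T nor F = F
So S2 is false.

S3: Parsed as (R nand (~Q <-> ~S)) <-> (~P xor Q)

~Q = ~T = F
~S = ~T = F
~Q <-> ~S = F <-> F = T
R nand (~Q <-> ~S) = F nand T = T
~P = ~F = T
~P xor Q = T xor T = F
(R nand (~Q <-> ~S)) <-> (~P xor Q) = T <-> F = F
Hence S3 is false.

True statements: 0 (none).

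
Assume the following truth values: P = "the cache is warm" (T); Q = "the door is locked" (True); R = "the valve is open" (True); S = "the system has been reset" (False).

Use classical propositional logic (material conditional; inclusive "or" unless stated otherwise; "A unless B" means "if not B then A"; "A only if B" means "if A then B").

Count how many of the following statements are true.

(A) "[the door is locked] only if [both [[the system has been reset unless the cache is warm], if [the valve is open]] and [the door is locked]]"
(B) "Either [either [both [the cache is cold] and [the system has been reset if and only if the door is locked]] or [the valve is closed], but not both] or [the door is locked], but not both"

2

(A): This is Q -> ((R -> (S | P)) & Q).

S | P = F | T = T
R -> (S | P) = T -> T = T
(R -> (S | P)) & Q = T & T = T
Q -> ((R -> (S | P)) & Q) = T -> T = T
Thus (A) is true.

(B): Formalization: ((~P & (S <-> Q)) xor ~R) xor Q

~P = ~T = F
S <-> Q = F <-> T = F
~P & (S <-> Q) = F & F = F
~R = ~T = F
(~P & (S <-> Q)) xor ~R = F xor F = F
((~P & (S <-> Q)) xor ~R) xor Q = F xor T = T
Hence (B) is true.

True statements: 2.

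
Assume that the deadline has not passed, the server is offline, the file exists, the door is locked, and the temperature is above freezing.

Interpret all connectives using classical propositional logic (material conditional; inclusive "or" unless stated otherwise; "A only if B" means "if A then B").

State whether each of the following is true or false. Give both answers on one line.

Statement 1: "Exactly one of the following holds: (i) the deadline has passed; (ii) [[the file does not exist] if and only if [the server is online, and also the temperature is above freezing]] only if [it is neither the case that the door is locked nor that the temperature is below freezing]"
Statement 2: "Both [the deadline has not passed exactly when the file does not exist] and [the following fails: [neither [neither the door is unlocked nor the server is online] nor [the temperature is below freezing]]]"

Let P = "the deadline has passed" (F), R = "the file exists" (T), Q = "the server is online" (F), U = "the temperature is below freezing" (F), S = "the door is locked" (T).

Statement 1: Parsed as P xor ((~R <-> (Q & ~U)) -> (S nor U))

~R = ~T = F
~U = ~F = T
Q & ~U = F & T = F
~R <-> (Q & ~U) = F <-> F = T
S nor U = T nor F = F
(~R <-> (Q & ~U)) -> (S nor U) = T -> F = F
P xor ((~R <-> (Q & ~U)) -> (S nor U)) = F xor F = F
So Statement 1 is false.

Statement 2: This is (~P <-> ~R) & ~((~S nor Q) nor U).

~P = ~F = T
~R = ~T = F
~P <-> ~R = T <-> F = F
~S = ~T = F
~S nor Q = F nor F = T
(~S nor Q) nor U = T nor F = F
~((~S nor Q) nor U) = ~F = T
(~P <-> ~R) & ~((~S nor Q) nor U) = F & T = F
Hence Statement 2 is false.

Statement 1 F / Statement 2 F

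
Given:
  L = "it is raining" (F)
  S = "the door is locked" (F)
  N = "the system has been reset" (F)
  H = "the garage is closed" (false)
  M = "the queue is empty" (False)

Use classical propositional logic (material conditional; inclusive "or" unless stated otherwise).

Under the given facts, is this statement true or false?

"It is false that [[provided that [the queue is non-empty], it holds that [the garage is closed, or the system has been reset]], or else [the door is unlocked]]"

In symbols: ~((~M -> (H | N)) | ~S)

~M = ~F = T
H | N = F | F = F
~M -> (H | N) = T -> F = F
~S = ~F = T
(~M -> (H | N)) | ~S = F | T = T
~((~M -> (H | N)) | ~S) = ~T = F

False.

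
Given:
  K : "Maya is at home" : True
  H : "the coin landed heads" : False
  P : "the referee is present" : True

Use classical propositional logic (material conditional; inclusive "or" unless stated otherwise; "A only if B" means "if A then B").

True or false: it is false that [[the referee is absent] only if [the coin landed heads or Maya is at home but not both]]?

Values: P=T, H=F, K=T.
Parsed as ¬(¬P → (H ⊕ K))

¬P = ¬T = F
H ⊕ K = F ⊕ T = T
¬P → (H ⊕ K) = F → T = T
¬(¬P → (H ⊕ K)) = ¬T = F

False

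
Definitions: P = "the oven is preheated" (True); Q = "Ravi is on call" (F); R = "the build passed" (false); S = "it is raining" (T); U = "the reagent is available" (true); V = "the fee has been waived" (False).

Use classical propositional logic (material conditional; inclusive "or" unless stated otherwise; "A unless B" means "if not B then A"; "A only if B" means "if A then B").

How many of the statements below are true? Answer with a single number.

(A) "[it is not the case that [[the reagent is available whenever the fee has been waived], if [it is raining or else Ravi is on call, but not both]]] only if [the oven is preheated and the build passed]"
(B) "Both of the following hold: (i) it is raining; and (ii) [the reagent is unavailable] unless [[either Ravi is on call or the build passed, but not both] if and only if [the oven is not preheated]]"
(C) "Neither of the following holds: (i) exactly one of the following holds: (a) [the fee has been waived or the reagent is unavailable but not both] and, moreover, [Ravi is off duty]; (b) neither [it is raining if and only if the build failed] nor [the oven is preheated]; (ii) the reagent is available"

2

(A): Formalization: not ((S xor Q) -> (V -> U)) -> (P and R)

S xor Q = True xor False = True
V -> U = False -> True = True
(S xor Q) -> (V -> U) = True -> True = True
not ((S xor Q) -> (V -> U)) = not True = False
P and R = True and False = False
not ((S xor Q) -> (V -> U)) -> (P and R) = False -> False = True
So (A) is true.

(B): This is S and (not U or ((Q xor R) iff not P)).

not U = not True = False
Q xor R = False xor False = False
not P = not True = False
(Q xor R) iff not P = False iff False = True
not U or ((Q xor R) iff not P) = False or True = True
S and (not U or ((Q xor R) iff not P)) = True and True = True
Thus (B) is true.

(C): Formalization: (((V xor not U) and not Q) xor ((S iff not R) nor P)) nor U

not U = not True = False
V xor not U = False xor False = False
not Q = not False = True
(V xor not U) and not Q = False and True = False
not R = not False = True
S iff not R = True iff True = True
(S iff not R) nor P = True nor True = False
((V xor not U) and not Q) xor ((S iff not R) nor P) = False xor False = False
(((V xor not U) and not Q) xor ((S iff not R) nor P)) nor U = False nor True = False
So (C) is false.

Count: 2.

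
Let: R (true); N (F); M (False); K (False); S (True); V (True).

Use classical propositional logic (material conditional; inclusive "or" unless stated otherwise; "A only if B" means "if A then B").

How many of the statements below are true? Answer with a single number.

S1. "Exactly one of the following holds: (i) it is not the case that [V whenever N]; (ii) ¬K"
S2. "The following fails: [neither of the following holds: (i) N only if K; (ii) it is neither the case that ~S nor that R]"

S1: Parsed as ~(N -> V) xor ~K

N -> V = F -> T = T
~(N -> V) = ~T = F
~K = ~F = T
~(N -> V) xor ~K = F xor T = T
So S1 is true.

S2: In symbols: ~((N -> K) nor (~S nor R))

N -> K = F -> F = T
~S = ~T = F
~S nor R = F nor T = F
(N -> K) nor (~S nor R) = T nor F = F
~((N -> K) nor (~S nor R)) = ~F = T
So S2 is true.

2 of the 2 statements are true (S1, S2).

2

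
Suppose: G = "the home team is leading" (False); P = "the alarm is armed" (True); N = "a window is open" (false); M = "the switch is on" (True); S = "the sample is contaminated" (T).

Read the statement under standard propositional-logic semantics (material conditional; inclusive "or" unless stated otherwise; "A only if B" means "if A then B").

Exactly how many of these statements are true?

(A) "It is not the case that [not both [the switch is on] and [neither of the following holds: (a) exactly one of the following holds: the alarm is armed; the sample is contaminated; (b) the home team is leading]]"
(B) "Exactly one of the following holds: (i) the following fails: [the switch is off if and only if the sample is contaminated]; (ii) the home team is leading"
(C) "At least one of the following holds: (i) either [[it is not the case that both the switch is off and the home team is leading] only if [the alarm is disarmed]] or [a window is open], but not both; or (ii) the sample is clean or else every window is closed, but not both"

(A): Formalization: ~(M nand ((P xor S) nor G))

P xor S = T xor T = F
(P xor S) nor G = F nor F = T
M nand ((P xor S) nor G) = T nand T = F
~(M nand ((P xor S) nor G)) = ~F = T
Hence (A) is true.

(B): Formalization: ~(~M <-> S) xor G

~M = ~T = F
~M <-> S = F <-> T = F
~(~M <-> S) = ~F = T
~(~M <-> S) xor G = T xor F = T
Hence (B) is true.

(C): In symbols: (((~M nand G) -> ~P) xor N) | (~S xor ~N)

~M = ~T = F
~M nand G = F nand F = T
~P = ~T = F
(~M nand G) -> ~P = T -> F = F
((~M nand G) -> ~P) xor N = F xor F = F
~S = ~T = F
~N = ~F = T
~S xor ~N = F xor T = T
(((~M nand G) -> ~P) xor N) | (~S xor ~N) = F | T = T
So (C) is true.

Count: 3.

3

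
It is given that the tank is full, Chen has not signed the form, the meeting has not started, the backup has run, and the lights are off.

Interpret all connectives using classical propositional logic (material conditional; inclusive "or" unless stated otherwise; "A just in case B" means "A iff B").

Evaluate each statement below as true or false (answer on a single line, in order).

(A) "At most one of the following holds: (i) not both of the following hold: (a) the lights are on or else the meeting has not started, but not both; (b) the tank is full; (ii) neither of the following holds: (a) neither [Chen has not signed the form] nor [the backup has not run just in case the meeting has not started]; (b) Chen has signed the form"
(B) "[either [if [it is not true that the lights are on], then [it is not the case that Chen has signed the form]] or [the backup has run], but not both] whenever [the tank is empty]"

(A) true; (B) true

Let U = "the lights are on" (F), R = "the meeting has started" (F), P = "the tank is full" (T), Q = "Chen has signed the form" (F), S = "the backup has run" (T).

(A): This is ((U xor ~R) nand P) nand ((~Q nor (~S <-> ~R)) nor Q).

~R = ~F = T
U xor ~R = F xor T = T
(U xor ~R) nand P = T nand T = F
~Q = ~F = T
~S = ~T = F
~R = ~F = T
~S <-> ~R = F <-> T = F
~Q nor (~S <-> ~R) = T nor F = F
(~Q nor (~S <-> ~R)) nor Q = F nor F = T
((U xor ~R) nand P) nand ((~Q nor (~S <-> ~R)) nor Q) = F nand T = T
Thus (A) is true.

(B): Parsed as ~P -> ((~U -> ~Q) xor S)

~P = ~T = F
~U = ~F = T
~Q = ~F = T
~U -> ~Q = T -> T = T
(~U -> ~Q) xor S = T xor T = F
~P -> ((~U -> ~Q) xor S) = F -> F = T
So (B) is true.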